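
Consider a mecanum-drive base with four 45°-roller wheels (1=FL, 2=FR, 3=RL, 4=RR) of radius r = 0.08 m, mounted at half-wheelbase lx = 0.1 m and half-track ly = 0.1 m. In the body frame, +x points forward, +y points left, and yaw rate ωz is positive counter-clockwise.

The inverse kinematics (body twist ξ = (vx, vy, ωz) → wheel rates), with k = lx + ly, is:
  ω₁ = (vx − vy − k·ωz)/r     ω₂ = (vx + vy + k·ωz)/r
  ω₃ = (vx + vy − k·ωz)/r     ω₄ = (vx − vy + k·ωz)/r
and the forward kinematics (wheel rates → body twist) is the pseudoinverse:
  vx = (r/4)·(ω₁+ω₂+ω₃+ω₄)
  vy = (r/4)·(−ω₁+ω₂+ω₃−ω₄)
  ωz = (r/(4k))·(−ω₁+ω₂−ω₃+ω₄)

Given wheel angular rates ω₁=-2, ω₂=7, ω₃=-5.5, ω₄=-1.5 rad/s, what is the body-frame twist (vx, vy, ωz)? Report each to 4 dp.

(-0.0400, 0.1000, 1.3000)

k = lx + ly = 0.1 + 0.1 = 0.2000
ω₁+ω₂+ω₃+ω₄ = -2.0000  →  vx = (0.08/4)·-2.0000 = -0.0400
−ω₁+ω₂+ω₃−ω₄ = 5.0000  →  vy = (0.08/4)·5.0000 = 0.1000
−ω₁+ω₂−ω₃+ω₄ = 13.0000  →  ωz = (0.08/0.8000)·13.0000 = 1.3000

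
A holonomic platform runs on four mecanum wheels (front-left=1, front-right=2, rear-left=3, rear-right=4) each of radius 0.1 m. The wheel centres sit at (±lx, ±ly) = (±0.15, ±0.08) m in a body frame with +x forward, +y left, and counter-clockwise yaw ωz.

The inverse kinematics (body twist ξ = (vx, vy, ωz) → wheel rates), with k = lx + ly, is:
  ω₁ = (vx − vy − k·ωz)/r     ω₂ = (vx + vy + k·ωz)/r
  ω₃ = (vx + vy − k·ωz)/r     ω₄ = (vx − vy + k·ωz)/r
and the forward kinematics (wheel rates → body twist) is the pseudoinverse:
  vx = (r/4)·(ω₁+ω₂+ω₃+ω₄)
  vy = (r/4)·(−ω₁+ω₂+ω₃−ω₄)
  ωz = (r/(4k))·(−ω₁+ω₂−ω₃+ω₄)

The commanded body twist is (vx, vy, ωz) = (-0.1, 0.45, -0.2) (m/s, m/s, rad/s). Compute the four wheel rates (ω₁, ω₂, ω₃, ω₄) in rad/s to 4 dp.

k = lx + ly = 0.15 + 0.08 = 0.2300;  k·ωz = 0.2300·-0.2 = -0.0460
ω₁ (FL) = (vx − vy − k·ωz)/r = -0.5040/0.1 = -5.0400
ω₂ (FR) = (vx + vy + k·ωz)/r = 0.3040/0.1 = 3.0400
ω₃ (RL) = (vx + vy − k·ωz)/r = 0.3960/0.1 = 3.9600
ω₄ (RR) = (vx − vy + k·ωz)/r = -0.5960/0.1 = -5.9600

(-5.0400, 3.0400, 3.9600, -5.9600)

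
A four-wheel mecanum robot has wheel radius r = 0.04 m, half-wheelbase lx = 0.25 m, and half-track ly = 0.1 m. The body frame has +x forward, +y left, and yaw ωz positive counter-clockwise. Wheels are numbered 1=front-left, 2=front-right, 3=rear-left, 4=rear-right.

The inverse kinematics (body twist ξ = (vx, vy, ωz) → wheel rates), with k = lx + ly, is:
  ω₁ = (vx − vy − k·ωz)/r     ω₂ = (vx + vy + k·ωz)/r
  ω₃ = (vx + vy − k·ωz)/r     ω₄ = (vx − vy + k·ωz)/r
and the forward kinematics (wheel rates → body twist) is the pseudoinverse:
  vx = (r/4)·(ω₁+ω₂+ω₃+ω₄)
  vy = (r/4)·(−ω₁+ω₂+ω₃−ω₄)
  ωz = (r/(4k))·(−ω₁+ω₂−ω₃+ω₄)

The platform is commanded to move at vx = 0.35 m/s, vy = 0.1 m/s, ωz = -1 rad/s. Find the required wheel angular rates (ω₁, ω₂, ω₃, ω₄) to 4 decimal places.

(15.0000, 2.5000, 20.0000, -2.5000)

k = lx + ly = 0.25 + 0.1 = 0.3500;  k·ωz = 0.3500·-1 = -0.3500
ω₁ (FL) = (vx − vy − k·ωz)/r = 0.6000/0.04 = 15.0000
ω₂ (FR) = (vx + vy + k·ωz)/r = 0.1000/0.04 = 2.5000
ω₃ (RL) = (vx + vy − k·ωz)/r = 0.8000/0.04 = 20.0000
ω₄ (RR) = (vx − vy + k·ωz)/r = -0.1000/0.04 = -2.5000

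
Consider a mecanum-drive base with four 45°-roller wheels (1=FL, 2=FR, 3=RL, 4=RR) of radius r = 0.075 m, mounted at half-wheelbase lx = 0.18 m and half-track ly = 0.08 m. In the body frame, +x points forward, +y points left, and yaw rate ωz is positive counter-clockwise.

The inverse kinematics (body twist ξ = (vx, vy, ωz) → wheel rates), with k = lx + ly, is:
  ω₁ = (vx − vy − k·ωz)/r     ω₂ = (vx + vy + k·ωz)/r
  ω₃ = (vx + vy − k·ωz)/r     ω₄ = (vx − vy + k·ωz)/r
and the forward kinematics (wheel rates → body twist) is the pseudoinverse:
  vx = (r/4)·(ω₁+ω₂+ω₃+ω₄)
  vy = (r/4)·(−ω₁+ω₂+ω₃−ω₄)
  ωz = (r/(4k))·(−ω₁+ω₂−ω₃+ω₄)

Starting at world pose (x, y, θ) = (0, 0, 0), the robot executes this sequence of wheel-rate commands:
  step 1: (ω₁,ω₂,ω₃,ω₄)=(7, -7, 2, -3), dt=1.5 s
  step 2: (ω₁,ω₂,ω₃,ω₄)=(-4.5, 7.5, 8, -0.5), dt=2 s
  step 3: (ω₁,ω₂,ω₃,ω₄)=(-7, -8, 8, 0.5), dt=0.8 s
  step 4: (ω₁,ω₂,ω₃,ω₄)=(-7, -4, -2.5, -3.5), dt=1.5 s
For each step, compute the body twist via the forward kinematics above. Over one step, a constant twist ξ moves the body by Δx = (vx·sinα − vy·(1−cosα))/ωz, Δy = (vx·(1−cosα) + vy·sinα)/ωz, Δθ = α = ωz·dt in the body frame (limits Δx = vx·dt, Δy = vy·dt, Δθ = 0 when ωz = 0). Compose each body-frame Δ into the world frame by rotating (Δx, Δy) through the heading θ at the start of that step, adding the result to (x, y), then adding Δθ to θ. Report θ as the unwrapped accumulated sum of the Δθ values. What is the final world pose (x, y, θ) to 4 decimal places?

(0.8476, -0.1639, -1.8245)

step 1: ξ=(vx,vy,ωz)=(-0.0187, -0.1688, -1.3702), dt=1.5 → body Δ=(-0.1926, -0.0889, -2.0553) → world pose (-0.1926, -0.0889, -2.0553)
step 2: ξ=(vx,vy,ωz)=(0.1969, 0.3844, 0.2524), dt=2.0 → body Δ=(0.1873, 0.8338, 0.5048) → world pose (0.4580, -0.6430, -1.5505)
step 3: ξ=(vx,vy,ωz)=(-0.1219, 0.1219, -0.6130), dt=0.8 → body Δ=(-0.0702, 0.1171, -0.4904) → world pose (0.5736, -0.5704, -2.0409)
step 4: ξ=(vx,vy,ωz)=(-0.3187, 0.0750, 0.1442), dt=1.5 → body Δ=(-0.4865, 0.0601, 0.2163) → world pose (0.8476, -0.1639, -1.8245)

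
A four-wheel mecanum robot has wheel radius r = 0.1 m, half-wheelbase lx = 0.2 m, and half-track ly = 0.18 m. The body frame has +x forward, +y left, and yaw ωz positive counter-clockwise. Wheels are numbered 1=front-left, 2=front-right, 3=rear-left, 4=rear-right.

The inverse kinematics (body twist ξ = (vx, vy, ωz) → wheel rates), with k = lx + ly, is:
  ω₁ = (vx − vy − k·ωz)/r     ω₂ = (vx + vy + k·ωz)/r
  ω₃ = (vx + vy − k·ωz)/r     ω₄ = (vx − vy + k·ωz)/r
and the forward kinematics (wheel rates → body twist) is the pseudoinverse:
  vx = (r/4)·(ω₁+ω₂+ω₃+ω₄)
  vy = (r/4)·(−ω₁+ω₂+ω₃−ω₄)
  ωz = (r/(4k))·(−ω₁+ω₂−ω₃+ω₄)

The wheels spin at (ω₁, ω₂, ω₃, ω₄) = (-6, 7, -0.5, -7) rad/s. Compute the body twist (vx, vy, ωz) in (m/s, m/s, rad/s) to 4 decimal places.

k = lx + ly = 0.2 + 0.18 = 0.3800
ω₁+ω₂+ω₃+ω₄ = -6.5000  →  vx = (0.1/4)·-6.5000 = -0.1625
−ω₁+ω₂+ω₃−ω₄ = 19.5000  →  vy = (0.1/4)·19.5000 = 0.4875
−ω₁+ω₂−ω₃+ω₄ = 6.5000  →  ωz = (0.1/1.5200)·6.5000 = 0.4276

(-0.1625, 0.4875, 0.4276)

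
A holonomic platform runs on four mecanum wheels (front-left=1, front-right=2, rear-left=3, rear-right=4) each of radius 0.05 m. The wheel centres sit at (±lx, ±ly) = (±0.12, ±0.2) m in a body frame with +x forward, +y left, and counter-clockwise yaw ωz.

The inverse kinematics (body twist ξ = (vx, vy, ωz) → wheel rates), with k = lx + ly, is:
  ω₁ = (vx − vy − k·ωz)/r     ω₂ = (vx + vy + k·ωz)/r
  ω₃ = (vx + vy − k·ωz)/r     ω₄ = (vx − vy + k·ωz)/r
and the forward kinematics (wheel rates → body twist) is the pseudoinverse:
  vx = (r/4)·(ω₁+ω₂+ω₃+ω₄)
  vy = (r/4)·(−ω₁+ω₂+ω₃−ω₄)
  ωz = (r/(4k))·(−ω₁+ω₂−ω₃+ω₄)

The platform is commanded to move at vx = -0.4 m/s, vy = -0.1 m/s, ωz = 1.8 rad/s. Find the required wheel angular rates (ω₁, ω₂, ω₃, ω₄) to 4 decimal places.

(-17.5200, 1.5200, -21.5200, 5.5200)

k = lx + ly = 0.12 + 0.2 = 0.3200;  k·ωz = 0.3200·1.8 = 0.5760
ω₁ (FL) = (vx − vy − k·ωz)/r = -0.8760/0.05 = -17.5200
ω₂ (FR) = (vx + vy + k·ωz)/r = 0.0760/0.05 = 1.5200
ω₃ (RL) = (vx + vy − k·ωz)/r = -1.0760/0.05 = -21.5200
ω₄ (RR) = (vx − vy + k·ωz)/r = 0.2760/0.05 = 5.5200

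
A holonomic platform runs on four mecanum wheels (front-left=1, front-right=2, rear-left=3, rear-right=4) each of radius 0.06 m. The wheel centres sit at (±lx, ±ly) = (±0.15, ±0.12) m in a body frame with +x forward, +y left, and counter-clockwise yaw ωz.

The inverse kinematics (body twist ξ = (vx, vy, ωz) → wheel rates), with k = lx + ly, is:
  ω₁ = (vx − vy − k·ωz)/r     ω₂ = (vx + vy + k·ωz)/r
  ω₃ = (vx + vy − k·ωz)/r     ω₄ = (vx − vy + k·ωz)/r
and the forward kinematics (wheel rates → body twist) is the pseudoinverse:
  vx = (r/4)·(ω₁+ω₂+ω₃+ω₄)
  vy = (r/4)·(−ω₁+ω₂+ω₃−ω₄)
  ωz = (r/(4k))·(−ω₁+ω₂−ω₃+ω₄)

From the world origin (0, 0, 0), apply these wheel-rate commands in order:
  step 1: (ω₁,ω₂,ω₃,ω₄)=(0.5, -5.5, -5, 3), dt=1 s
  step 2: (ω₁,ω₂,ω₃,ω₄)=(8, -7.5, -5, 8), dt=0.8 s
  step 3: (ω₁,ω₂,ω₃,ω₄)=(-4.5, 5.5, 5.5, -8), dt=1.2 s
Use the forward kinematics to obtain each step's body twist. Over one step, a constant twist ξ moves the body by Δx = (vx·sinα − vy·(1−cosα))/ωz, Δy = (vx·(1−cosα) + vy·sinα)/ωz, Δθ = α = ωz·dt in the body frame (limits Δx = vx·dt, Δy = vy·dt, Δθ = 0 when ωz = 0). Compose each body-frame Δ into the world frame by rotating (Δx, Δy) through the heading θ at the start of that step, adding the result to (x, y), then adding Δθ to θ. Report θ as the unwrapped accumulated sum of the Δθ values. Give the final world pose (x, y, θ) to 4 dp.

step 1: ξ=(vx,vy,ωz)=(-0.1050, -0.2100, 0.1111), dt=1.0 → body Δ=(-0.0931, -0.2154, 0.1111) → world pose (-0.0931, -0.2154, 0.1111)
step 2: ξ=(vx,vy,ωz)=(0.0525, -0.4275, -0.1389), dt=0.8 → body Δ=(0.0229, -0.3436, -0.1111) → world pose (-0.0322, -0.5544, 0.0000)
step 3: ξ=(vx,vy,ωz)=(-0.0225, 0.3525, -0.1944), dt=1.2 → body Δ=(0.0224, 0.4223, -0.2333) → world pose (-0.0099, -0.1321, -0.2333)

(-0.0099, -0.1321, -0.2333)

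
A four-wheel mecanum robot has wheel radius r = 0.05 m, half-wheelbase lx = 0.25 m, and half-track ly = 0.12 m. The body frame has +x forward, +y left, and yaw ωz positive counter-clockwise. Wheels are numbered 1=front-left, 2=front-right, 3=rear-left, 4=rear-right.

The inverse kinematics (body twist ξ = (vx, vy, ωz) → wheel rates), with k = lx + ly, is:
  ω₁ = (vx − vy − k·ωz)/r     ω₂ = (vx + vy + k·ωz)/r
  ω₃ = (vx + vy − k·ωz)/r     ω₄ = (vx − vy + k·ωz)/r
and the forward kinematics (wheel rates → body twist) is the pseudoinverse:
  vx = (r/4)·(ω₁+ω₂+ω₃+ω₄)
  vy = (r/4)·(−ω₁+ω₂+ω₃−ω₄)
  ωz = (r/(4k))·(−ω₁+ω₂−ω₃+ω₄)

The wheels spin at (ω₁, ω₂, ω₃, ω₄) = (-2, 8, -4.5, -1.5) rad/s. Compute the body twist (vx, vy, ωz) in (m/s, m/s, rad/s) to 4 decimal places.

(0.0000, 0.0875, 0.4392)

k = lx + ly = 0.25 + 0.12 = 0.3700
ω₁+ω₂+ω₃+ω₄ = 0.0000  →  vx = (0.05/4)·0.0000 = 0.0000
−ω₁+ω₂+ω₃−ω₄ = 7.0000  →  vy = (0.05/4)·7.0000 = 0.0875
−ω₁+ω₂−ω₃+ω₄ = 13.0000  →  ωz = (0.05/1.4800)·13.0000 = 0.4392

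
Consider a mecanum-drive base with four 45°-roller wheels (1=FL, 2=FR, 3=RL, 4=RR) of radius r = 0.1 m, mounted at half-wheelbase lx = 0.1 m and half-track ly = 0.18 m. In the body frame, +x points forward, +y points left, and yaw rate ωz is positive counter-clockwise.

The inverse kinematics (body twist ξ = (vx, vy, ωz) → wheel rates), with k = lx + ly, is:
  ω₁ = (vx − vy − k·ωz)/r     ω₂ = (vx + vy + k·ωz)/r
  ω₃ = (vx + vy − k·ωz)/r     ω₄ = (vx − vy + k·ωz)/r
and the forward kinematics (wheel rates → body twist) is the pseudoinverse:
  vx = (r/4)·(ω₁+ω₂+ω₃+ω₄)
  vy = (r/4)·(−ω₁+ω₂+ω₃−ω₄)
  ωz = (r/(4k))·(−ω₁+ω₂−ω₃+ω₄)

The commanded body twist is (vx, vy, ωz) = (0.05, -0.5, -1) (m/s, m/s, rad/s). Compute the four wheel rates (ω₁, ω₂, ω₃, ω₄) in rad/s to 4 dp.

k = lx + ly = 0.1 + 0.18 = 0.2800;  k·ωz = 0.2800·-1 = -0.2800
ω₁ (FL) = (vx − vy − k·ωz)/r = 0.8300/0.1 = 8.3000
ω₂ (FR) = (vx + vy + k·ωz)/r = -0.7300/0.1 = -7.3000
ω₃ (RL) = (vx + vy − k·ωz)/r = -0.1700/0.1 = -1.7000
ω₄ (RR) = (vx − vy + k·ωz)/r = 0.2700/0.1 = 2.7000

(8.3000, -7.3000, -1.7000, 2.7000)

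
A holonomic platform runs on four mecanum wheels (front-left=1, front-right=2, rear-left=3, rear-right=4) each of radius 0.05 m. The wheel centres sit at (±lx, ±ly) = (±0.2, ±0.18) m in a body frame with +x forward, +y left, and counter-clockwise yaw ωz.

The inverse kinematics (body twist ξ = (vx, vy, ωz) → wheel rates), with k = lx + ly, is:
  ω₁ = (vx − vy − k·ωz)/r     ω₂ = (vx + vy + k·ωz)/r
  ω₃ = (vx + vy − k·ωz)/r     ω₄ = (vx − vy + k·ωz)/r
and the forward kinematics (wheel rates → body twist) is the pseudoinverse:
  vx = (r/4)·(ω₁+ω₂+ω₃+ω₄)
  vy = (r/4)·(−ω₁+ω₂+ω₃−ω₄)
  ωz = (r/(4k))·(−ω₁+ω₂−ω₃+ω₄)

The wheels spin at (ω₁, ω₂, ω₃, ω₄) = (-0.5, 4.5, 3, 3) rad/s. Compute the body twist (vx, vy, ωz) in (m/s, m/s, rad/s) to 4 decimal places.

k = lx + ly = 0.2 + 0.18 = 0.3800
ω₁+ω₂+ω₃+ω₄ = 10.0000  →  vx = (0.05/4)·10.0000 = 0.1250
−ω₁+ω₂+ω₃−ω₄ = 5.0000  →  vy = (0.05/4)·5.0000 = 0.0625
−ω₁+ω₂−ω₃+ω₄ = 5.0000  →  ωz = (0.05/1.5200)·5.0000 = 0.1645

(0.1250, 0.0625, 0.1645)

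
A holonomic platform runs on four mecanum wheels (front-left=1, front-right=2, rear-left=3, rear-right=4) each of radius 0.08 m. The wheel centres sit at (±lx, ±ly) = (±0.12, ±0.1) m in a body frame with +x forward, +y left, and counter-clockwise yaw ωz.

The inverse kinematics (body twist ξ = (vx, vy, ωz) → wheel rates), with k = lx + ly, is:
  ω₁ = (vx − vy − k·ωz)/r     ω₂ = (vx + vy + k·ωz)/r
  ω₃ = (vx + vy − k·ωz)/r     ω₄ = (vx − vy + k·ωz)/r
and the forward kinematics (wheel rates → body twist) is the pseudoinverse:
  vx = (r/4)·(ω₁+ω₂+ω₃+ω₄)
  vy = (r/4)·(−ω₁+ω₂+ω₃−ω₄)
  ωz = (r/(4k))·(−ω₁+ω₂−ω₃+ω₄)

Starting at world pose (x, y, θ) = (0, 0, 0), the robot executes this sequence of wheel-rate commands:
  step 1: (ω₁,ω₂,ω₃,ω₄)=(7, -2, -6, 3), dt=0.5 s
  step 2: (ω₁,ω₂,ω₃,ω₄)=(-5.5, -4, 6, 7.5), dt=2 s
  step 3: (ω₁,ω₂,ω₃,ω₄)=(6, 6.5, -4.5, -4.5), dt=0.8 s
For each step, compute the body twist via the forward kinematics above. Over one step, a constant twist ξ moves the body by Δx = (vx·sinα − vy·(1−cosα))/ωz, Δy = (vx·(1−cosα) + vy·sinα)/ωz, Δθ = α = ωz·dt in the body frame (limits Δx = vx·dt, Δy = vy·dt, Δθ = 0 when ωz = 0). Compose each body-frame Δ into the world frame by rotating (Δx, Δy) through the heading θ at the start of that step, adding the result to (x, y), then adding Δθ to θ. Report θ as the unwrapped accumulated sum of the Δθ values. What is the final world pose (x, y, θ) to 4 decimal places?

step 1: ξ=(vx,vy,ωz)=(0.0400, -0.3600, 0.0000), dt=0.5 → body Δ=(0.0200, -0.1800, 0.0000) → world pose (0.0200, -0.1800, 0.0000)
step 2: ξ=(vx,vy,ωz)=(0.0800, 0.0000, 0.2727), dt=2.0 → body Δ=(0.1522, 0.0426, 0.5455) → world pose (0.1722, -0.1374, 0.5455)
step 3: ξ=(vx,vy,ωz)=(0.0700, 0.0100, 0.0455), dt=0.8 → body Δ=(0.0558, 0.0090, 0.0364) → world pose (0.2152, -0.1008, 0.5818)

(0.2152, -0.1008, 0.5818)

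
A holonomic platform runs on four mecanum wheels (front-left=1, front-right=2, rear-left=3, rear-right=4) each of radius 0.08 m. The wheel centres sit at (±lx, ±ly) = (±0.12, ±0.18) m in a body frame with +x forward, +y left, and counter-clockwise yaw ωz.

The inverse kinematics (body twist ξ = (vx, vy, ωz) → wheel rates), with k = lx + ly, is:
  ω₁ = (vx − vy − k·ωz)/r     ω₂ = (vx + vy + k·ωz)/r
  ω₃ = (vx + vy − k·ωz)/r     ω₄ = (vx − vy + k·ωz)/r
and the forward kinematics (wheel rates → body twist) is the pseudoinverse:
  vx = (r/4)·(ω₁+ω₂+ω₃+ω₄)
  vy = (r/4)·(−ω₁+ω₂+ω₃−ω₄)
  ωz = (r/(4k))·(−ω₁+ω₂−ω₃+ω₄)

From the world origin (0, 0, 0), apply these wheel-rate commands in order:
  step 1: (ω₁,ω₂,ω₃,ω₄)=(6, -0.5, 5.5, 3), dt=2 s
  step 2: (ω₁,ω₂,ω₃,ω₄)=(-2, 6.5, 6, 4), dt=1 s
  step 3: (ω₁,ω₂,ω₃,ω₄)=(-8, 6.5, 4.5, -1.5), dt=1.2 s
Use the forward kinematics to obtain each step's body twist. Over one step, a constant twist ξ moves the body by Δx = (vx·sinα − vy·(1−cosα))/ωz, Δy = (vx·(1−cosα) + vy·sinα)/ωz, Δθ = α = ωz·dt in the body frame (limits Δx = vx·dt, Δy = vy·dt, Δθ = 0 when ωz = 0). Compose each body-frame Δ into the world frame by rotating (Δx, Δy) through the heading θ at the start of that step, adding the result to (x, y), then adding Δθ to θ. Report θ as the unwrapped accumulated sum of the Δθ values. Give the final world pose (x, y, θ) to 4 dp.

step 1: ξ=(vx,vy,ωz)=(0.2800, -0.0800, -0.6000), dt=2.0 → body Δ=(0.3499, -0.4218, -1.2000) → world pose (0.3499, -0.4218, -1.2000)
step 2: ξ=(vx,vy,ωz)=(0.2900, 0.2100, 0.4333), dt=1.0 → body Δ=(0.2362, 0.2653, 0.4333) → world pose (0.6828, -0.5459, -0.7667)
step 3: ξ=(vx,vy,ωz)=(0.0300, 0.4100, 0.5667), dt=1.2 → body Δ=(-0.1276, 0.4667, 0.6800) → world pose (0.9147, -0.1212, -0.0867)

(0.9147, -0.1212, -0.0867)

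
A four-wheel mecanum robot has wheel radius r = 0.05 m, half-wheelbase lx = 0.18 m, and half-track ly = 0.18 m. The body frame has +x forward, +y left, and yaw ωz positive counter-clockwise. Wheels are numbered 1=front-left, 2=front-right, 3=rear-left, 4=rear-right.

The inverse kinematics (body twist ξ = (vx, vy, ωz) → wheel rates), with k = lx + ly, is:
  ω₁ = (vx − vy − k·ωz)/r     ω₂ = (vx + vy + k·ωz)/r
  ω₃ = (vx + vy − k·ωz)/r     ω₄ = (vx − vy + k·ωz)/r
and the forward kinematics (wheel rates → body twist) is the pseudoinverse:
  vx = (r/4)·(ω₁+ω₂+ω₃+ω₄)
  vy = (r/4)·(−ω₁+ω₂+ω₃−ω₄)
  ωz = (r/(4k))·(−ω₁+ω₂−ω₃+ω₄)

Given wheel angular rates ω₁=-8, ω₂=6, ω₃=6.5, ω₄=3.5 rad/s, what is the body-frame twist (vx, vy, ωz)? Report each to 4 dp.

(0.1000, 0.2125, 0.3819)

k = lx + ly = 0.18 + 0.18 = 0.3600
ω₁+ω₂+ω₃+ω₄ = 8.0000  →  vx = (0.05/4)·8.0000 = 0.1000
−ω₁+ω₂+ω₃−ω₄ = 17.0000  →  vy = (0.05/4)·17.0000 = 0.2125
−ω₁+ω₂−ω₃+ω₄ = 11.0000  →  ωz = (0.05/1.4400)·11.0000 = 0.3819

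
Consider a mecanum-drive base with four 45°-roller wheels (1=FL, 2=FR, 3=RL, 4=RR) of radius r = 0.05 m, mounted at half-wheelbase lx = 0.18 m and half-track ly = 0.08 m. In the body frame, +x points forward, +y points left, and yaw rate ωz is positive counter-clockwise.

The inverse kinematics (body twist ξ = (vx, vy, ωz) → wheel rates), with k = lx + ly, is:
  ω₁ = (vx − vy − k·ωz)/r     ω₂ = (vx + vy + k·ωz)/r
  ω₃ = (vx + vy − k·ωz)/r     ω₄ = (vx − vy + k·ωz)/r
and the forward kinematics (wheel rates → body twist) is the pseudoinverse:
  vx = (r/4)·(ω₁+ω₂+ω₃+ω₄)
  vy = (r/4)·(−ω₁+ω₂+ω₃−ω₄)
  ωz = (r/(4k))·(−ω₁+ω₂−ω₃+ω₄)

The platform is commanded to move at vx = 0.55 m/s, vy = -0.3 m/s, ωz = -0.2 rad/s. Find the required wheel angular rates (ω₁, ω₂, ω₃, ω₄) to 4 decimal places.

k = lx + ly = 0.18 + 0.08 = 0.2600;  k·ωz = 0.2600·-0.2 = -0.0520
ω₁ (FL) = (vx − vy − k·ωz)/r = 0.9020/0.05 = 18.0400
ω₂ (FR) = (vx + vy + k·ωz)/r = 0.1980/0.05 = 3.9600
ω₃ (RL) = (vx + vy − k·ωz)/r = 0.3020/0.05 = 6.0400
ω₄ (RR) = (vx − vy + k·ωz)/r = 0.7980/0.05 = 15.9600

(18.0400, 3.9600, 6.0400, 15.9600)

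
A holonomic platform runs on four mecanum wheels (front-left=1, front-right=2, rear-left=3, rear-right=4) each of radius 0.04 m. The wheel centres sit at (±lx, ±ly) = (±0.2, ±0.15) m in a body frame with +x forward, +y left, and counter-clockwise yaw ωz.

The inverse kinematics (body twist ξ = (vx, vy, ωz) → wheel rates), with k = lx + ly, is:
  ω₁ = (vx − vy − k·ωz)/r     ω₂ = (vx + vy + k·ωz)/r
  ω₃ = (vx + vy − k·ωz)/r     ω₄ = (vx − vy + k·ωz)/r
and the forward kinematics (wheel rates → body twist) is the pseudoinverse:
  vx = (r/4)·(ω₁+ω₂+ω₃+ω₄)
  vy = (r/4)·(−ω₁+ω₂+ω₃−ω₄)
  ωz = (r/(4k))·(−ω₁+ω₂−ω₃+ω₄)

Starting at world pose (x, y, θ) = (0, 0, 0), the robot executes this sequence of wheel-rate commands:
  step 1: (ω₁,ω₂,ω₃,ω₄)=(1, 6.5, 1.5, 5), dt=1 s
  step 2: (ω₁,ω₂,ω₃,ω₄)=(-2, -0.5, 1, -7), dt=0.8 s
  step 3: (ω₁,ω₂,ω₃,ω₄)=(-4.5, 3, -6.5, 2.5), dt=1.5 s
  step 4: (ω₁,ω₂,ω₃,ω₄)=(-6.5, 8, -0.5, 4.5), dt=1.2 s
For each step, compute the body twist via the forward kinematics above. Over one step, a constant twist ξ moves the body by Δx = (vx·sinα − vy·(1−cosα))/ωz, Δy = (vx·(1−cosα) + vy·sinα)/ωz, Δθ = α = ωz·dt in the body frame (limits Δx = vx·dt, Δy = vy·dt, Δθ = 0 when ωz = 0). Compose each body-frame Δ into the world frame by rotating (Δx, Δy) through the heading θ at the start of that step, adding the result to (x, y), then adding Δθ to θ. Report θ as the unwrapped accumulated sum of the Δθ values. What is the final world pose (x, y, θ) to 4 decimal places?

(-0.0829, 0.1491, 1.4843)

step 1: ξ=(vx,vy,ωz)=(0.1400, 0.0200, 0.2571), dt=1.0 → body Δ=(0.1359, 0.0377, 0.2571) → world pose (0.1359, 0.0377, 0.2571)
step 2: ξ=(vx,vy,ωz)=(-0.0850, 0.0950, -0.1857), dt=0.8 → body Δ=(-0.0621, 0.0808, -0.1486) → world pose (0.0553, 0.1000, 0.1086)
step 3: ξ=(vx,vy,ωz)=(-0.0550, -0.0150, 0.4714), dt=1.5 → body Δ=(-0.0682, -0.0486, 0.7071) → world pose (-0.0072, 0.0442, 0.8157)
step 4: ξ=(vx,vy,ωz)=(0.0550, 0.0950, 0.5571), dt=1.2 → body Δ=(0.0245, 0.1269, 0.6686) → world pose (-0.0829, 0.1491, 1.4843)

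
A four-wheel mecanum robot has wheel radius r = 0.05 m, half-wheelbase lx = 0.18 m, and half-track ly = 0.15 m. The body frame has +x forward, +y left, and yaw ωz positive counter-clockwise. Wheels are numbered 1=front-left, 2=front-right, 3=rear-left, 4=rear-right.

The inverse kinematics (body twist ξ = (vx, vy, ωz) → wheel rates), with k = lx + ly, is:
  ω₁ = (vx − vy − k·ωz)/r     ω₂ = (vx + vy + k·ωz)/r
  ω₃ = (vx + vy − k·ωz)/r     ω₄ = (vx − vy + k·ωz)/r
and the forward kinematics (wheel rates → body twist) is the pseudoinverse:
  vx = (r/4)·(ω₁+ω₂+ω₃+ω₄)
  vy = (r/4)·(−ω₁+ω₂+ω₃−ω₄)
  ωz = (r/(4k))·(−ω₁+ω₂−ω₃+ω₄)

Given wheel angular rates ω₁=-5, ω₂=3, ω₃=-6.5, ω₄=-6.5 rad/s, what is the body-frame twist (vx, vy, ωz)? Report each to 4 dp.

k = lx + ly = 0.18 + 0.15 = 0.3300
ω₁+ω₂+ω₃+ω₄ = -15.0000  →  vx = (0.05/4)·-15.0000 = -0.1875
−ω₁+ω₂+ω₃−ω₄ = 8.0000  →  vy = (0.05/4)·8.0000 = 0.1000
−ω₁+ω₂−ω₃+ω₄ = 8.0000  →  ωz = (0.05/1.3200)·8.0000 = 0.3030

(-0.1875, 0.1000, 0.3030)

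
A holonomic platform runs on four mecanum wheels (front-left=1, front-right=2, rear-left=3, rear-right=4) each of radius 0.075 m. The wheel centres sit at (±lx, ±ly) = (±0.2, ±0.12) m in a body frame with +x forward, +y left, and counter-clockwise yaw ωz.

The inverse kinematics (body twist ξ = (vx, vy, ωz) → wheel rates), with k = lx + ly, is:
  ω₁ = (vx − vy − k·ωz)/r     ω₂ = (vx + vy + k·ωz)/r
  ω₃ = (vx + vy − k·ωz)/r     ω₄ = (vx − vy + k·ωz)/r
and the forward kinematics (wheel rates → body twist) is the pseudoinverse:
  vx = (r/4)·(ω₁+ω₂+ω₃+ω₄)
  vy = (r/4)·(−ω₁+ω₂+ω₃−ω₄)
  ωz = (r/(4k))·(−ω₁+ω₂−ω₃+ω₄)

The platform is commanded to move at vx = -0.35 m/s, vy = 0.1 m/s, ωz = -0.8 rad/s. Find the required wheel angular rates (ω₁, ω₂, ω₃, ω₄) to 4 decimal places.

(-2.5867, -6.7467, 0.0800, -9.4133)

k = lx + ly = 0.2 + 0.12 = 0.3200;  k·ωz = 0.3200·-0.8 = -0.2560
ω₁ (FL) = (vx − vy − k·ωz)/r = -0.1940/0.075 = -2.5867
ω₂ (FR) = (vx + vy + k·ωz)/r = -0.5060/0.075 = -6.7467
ω₃ (RL) = (vx + vy − k·ωz)/r = 0.0060/0.075 = 0.0800
ω₄ (RR) = (vx − vy + k·ωz)/r = -0.7060/0.075 = -9.4133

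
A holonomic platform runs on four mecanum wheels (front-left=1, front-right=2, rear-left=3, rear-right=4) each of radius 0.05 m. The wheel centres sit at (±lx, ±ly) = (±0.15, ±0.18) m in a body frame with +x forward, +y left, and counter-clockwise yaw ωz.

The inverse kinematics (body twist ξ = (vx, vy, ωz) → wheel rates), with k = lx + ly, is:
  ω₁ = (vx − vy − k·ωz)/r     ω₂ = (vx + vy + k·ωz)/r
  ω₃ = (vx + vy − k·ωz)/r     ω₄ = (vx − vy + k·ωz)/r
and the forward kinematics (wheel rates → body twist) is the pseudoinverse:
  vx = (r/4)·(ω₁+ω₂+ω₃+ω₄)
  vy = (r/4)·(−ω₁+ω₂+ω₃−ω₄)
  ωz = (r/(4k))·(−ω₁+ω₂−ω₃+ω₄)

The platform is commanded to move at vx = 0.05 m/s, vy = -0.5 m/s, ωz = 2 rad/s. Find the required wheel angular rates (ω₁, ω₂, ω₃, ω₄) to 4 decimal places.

k = lx + ly = 0.15 + 0.18 = 0.3300;  k·ωz = 0.3300·2 = 0.6600
ω₁ (FL) = (vx − vy − k·ωz)/r = -0.1100/0.05 = -2.2000
ω₂ (FR) = (vx + vy + k·ωz)/r = 0.2100/0.05 = 4.2000
ω₃ (RL) = (vx + vy − k·ωz)/r = -1.1100/0.05 = -22.2000
ω₄ (RR) = (vx − vy + k·ωz)/r = 1.2100/0.05 = 24.2000

(-2.2000, 4.2000, -22.2000, 24.2000)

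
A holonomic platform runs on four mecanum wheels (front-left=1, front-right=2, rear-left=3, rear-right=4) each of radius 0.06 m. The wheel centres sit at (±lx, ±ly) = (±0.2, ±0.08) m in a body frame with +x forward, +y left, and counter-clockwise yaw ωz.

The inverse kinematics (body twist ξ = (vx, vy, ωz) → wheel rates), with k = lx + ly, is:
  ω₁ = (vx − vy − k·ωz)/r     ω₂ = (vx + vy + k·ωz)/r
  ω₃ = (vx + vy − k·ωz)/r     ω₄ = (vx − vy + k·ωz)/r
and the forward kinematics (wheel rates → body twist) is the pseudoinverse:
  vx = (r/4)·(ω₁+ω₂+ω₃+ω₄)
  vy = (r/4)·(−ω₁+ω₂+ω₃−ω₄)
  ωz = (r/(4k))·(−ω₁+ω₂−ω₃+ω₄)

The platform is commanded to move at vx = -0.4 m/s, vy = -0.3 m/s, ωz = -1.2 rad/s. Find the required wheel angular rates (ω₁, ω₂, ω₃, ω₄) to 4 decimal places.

k = lx + ly = 0.2 + 0.08 = 0.2800;  k·ωz = 0.2800·-1.2 = -0.3360
ω₁ (FL) = (vx − vy − k·ωz)/r = 0.2360/0.06 = 3.9333
ω₂ (FR) = (vx + vy + k·ωz)/r = -1.0360/0.06 = -17.2667
ω₃ (RL) = (vx + vy − k·ωz)/r = -0.3640/0.06 = -6.0667
ω₄ (RR) = (vx − vy + k·ωz)/r = -0.4360/0.06 = -7.2667

(3.9333, -17.2667, -6.0667, -7.2667)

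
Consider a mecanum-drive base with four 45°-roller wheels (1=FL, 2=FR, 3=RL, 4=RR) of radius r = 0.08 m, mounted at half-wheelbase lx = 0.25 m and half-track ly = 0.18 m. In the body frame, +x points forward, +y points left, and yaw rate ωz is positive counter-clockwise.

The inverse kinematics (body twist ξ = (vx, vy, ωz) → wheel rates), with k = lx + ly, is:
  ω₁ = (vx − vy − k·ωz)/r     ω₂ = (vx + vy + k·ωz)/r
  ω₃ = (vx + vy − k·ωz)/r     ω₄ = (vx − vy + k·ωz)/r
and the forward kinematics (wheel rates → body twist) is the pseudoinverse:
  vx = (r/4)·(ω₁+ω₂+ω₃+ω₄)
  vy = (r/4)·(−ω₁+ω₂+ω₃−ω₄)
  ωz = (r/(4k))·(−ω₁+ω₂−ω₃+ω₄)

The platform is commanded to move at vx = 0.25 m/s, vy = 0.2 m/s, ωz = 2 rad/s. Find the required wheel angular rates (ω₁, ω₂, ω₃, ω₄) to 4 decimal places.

k = lx + ly = 0.25 + 0.18 = 0.4300;  k·ωz = 0.4300·2 = 0.8600
ω₁ (FL) = (vx − vy − k·ωz)/r = -0.8100/0.08 = -10.1250
ω₂ (FR) = (vx + vy + k·ωz)/r = 1.3100/0.08 = 16.3750
ω₃ (RL) = (vx + vy − k·ωz)/r = -0.4100/0.08 = -5.1250
ω₄ (RR) = (vx − vy + k·ωz)/r = 0.9100/0.08 = 11.3750

(-10.1250, 16.3750, -5.1250, 11.3750)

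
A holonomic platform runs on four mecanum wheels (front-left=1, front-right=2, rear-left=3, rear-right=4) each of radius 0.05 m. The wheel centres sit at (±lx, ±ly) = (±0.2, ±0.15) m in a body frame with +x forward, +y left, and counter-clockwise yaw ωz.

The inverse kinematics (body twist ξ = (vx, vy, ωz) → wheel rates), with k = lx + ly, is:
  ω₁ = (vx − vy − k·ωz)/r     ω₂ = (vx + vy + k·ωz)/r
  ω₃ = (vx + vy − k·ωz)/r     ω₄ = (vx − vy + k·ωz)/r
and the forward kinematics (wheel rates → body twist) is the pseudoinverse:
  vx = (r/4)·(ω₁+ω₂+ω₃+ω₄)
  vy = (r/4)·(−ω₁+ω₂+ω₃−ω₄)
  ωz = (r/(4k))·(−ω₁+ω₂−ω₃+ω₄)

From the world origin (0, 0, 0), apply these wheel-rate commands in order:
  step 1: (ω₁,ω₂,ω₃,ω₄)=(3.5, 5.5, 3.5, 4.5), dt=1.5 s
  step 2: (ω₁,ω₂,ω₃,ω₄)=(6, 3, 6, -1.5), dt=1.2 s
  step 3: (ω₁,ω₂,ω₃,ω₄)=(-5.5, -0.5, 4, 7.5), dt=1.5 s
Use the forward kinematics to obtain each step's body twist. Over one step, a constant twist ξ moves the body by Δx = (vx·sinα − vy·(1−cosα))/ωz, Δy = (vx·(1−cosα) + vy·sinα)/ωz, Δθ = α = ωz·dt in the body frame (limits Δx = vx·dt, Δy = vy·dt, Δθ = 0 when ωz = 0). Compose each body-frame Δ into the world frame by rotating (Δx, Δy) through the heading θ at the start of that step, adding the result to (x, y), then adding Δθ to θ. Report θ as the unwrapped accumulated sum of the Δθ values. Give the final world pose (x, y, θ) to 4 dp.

step 1: ξ=(vx,vy,ωz)=(0.2125, 0.0125, 0.1071), dt=1.5 → body Δ=(0.3159, 0.0442, 0.1607) → world pose (0.3159, 0.0442, 0.1607)
step 2: ξ=(vx,vy,ωz)=(0.1688, 0.0563, -0.3750), dt=1.2 → body Δ=(0.2107, 0.0204, -0.4500) → world pose (0.5206, 0.0981, -0.2893)
step 3: ξ=(vx,vy,ωz)=(0.0687, 0.0188, 0.3036), dt=1.5 → body Δ=(0.0933, 0.0502, 0.4554) → world pose (0.6243, 0.1197, 0.1661)

(0.6243, 0.1197, 0.1661)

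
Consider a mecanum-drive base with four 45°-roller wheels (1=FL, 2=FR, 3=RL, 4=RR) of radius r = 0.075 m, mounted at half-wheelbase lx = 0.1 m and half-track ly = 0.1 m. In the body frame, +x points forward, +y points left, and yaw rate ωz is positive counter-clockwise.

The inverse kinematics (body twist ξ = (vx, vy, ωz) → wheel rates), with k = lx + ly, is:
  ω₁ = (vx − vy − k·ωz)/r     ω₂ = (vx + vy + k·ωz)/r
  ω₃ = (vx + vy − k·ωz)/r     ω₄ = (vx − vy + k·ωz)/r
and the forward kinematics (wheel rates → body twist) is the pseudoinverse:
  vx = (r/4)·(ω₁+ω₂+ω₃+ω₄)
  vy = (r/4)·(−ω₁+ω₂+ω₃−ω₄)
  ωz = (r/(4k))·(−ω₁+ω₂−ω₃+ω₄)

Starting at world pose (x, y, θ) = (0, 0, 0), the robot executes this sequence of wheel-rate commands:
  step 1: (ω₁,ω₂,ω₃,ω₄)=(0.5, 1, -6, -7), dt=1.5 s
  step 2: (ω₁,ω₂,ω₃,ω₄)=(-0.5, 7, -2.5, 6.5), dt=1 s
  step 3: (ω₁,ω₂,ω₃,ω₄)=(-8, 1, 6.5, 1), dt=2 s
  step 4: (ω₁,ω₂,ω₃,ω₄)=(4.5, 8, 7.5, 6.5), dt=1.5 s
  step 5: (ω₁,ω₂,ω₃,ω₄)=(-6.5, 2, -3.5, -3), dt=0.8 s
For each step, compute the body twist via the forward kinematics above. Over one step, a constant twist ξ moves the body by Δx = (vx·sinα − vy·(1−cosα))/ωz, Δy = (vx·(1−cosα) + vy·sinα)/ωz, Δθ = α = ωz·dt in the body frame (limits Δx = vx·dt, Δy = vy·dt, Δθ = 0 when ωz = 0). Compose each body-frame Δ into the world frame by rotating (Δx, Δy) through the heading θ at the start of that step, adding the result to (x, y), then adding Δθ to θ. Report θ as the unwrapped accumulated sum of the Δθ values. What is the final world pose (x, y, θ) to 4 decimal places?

(-1.1686, 0.3446, 3.1594)

step 1: ξ=(vx,vy,ωz)=(-0.2156, 0.0281, -0.0469), dt=1.5 → body Δ=(-0.3217, 0.0535, -0.0703) → world pose (-0.3217, 0.0535, -0.0703)
step 2: ξ=(vx,vy,ωz)=(0.1969, -0.0281, 1.5469), dt=1.0 → body Δ=(0.1450, 0.1061, 1.5469) → world pose (-0.1696, 0.1491, 1.4766)
step 3: ξ=(vx,vy,ωz)=(0.0094, 0.2719, 0.3281), dt=2.0 → body Δ=(-0.1547, 0.5115, 0.6562) → world pose (-0.6934, 0.0433, 2.1328)
step 4: ξ=(vx,vy,ωz)=(0.4969, 0.0844, 0.2344), dt=1.5 → body Δ=(0.7080, 0.2536, 0.3516) → world pose (-1.2853, 0.5072, 2.4844)
step 5: ξ=(vx,vy,ωz)=(-0.2062, 0.1500, 0.8437), dt=0.8 → body Δ=(-0.1917, 0.0575, 0.6750) → world pose (-1.1686, 0.3446, 3.1594)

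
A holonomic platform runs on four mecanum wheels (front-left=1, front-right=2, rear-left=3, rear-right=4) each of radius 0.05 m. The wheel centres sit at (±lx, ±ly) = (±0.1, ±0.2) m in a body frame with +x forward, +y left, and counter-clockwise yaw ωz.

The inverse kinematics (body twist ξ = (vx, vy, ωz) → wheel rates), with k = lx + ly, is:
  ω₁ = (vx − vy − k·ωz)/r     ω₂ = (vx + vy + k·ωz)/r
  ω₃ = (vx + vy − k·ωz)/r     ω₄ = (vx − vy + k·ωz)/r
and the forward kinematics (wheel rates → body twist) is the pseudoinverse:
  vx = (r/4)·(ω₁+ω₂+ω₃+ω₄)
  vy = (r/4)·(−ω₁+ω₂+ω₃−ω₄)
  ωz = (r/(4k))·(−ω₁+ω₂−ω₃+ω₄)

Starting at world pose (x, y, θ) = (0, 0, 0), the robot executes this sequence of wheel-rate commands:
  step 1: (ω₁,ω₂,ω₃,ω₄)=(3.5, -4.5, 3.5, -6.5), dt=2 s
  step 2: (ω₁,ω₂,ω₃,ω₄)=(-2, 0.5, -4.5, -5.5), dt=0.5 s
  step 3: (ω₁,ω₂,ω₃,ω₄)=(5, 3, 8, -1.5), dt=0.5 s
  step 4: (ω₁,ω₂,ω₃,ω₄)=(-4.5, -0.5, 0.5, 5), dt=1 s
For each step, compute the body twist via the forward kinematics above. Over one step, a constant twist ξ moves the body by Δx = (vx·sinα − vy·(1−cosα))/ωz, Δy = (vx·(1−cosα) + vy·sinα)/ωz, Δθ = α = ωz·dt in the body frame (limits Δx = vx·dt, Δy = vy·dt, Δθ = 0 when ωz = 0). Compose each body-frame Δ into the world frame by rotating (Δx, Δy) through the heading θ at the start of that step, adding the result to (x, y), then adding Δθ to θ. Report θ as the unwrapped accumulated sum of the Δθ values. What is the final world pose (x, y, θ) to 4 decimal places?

(0.0192, 0.0710, -1.3542)

step 1: ξ=(vx,vy,ωz)=(-0.0500, 0.0250, -0.7500), dt=2.0 → body Δ=(-0.0355, 0.0952, -1.5000) → world pose (-0.0355, 0.0952, -1.5000)
step 2: ξ=(vx,vy,ωz)=(-0.1438, 0.0438, 0.0625), dt=0.5 → body Δ=(-0.0722, 0.0207, 0.0312) → world pose (-0.0199, 0.1687, -1.4688)
step 3: ξ=(vx,vy,ωz)=(0.1813, 0.0938, -0.4792), dt=0.5 → body Δ=(0.0953, 0.0356, -0.2396) → world pose (0.0252, 0.0775, -1.7083)
step 4: ξ=(vx,vy,ωz)=(0.0062, -0.0062, 0.3542), dt=1.0 → body Δ=(0.0072, -0.0050, 0.3542) → world pose (0.0192, 0.0710, -1.3542)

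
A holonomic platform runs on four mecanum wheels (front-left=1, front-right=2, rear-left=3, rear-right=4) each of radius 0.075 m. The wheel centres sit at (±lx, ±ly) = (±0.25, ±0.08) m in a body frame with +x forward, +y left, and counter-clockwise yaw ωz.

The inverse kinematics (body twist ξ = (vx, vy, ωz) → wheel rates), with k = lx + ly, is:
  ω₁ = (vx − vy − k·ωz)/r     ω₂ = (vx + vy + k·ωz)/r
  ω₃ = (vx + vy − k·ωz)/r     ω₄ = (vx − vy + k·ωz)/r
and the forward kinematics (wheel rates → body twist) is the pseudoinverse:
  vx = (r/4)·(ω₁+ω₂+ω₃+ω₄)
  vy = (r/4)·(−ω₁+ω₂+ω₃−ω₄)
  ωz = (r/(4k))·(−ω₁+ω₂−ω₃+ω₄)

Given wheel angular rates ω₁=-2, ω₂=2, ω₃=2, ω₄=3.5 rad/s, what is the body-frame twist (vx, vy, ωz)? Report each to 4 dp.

k = lx + ly = 0.25 + 0.08 = 0.3300
ω₁+ω₂+ω₃+ω₄ = 5.5000  →  vx = (0.075/4)·5.5000 = 0.1031
−ω₁+ω₂+ω₃−ω₄ = 2.5000  →  vy = (0.075/4)·2.5000 = 0.0469
−ω₁+ω₂−ω₃+ω₄ = 5.5000  →  ωz = (0.075/1.3200)·5.5000 = 0.3125

(0.1031, 0.0469, 0.3125)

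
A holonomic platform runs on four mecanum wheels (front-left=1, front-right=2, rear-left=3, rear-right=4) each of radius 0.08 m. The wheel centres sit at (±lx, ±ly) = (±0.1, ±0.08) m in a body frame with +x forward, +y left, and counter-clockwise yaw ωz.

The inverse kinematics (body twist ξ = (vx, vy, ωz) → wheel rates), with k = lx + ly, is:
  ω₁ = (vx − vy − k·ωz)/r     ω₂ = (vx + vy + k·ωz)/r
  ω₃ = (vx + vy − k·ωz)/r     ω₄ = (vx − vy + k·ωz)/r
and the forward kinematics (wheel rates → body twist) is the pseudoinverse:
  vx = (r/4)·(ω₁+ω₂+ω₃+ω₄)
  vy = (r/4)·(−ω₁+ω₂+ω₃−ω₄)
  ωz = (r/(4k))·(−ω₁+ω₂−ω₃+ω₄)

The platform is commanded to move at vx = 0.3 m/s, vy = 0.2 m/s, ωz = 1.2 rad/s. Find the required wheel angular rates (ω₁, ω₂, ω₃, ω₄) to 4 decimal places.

k = lx + ly = 0.1 + 0.08 = 0.1800;  k·ωz = 0.1800·1.2 = 0.2160
ω₁ (FL) = (vx − vy − k·ωz)/r = -0.1160/0.08 = -1.4500
ω₂ (FR) = (vx + vy + k·ωz)/r = 0.7160/0.08 = 8.9500
ω₃ (RL) = (vx + vy − k·ωz)/r = 0.2840/0.08 = 3.5500
ω₄ (RR) = (vx − vy + k·ωz)/r = 0.3160/0.08 = 3.9500

(-1.4500, 8.9500, 3.5500, 3.9500)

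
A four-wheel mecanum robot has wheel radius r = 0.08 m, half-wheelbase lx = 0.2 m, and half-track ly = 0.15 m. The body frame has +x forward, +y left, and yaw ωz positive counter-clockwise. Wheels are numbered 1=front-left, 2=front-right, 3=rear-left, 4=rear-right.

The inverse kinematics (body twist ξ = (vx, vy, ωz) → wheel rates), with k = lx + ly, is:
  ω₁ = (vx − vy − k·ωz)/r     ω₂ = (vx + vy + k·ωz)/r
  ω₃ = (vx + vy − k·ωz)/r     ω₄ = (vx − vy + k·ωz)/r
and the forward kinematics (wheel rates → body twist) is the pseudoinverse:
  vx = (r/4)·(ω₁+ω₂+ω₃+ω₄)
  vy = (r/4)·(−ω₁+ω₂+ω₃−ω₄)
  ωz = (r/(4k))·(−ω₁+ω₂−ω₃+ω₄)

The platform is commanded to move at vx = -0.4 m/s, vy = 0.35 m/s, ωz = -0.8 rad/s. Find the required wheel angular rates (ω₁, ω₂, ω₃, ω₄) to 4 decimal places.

(-5.8750, -4.1250, 2.8750, -12.8750)

k = lx + ly = 0.2 + 0.15 = 0.3500;  k·ωz = 0.3500·-0.8 = -0.2800
ω₁ (FL) = (vx − vy − k·ωz)/r = -0.4700/0.08 = -5.8750
ω₂ (FR) = (vx + vy + k·ωz)/r = -0.3300/0.08 = -4.1250
ω₃ (RL) = (vx + vy − k·ωz)/r = 0.2300/0.08 = 2.8750
ω₄ (RR) = (vx − vy + k·ωz)/r = -1.0300/0.08 = -12.8750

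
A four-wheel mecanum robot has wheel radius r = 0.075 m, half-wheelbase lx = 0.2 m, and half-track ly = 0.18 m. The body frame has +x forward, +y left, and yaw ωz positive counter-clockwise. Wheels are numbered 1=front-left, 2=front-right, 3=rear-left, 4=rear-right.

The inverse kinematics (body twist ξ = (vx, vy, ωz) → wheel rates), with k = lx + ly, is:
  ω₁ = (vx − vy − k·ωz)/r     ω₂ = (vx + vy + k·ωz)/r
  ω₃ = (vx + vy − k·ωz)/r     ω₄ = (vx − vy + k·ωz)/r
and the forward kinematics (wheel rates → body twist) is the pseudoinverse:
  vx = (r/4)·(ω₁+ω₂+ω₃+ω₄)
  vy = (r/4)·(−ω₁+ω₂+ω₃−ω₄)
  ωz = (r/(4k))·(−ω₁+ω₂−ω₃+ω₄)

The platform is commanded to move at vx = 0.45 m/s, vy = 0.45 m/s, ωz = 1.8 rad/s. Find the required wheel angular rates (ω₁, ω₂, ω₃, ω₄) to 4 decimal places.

k = lx + ly = 0.2 + 0.18 = 0.3800;  k·ωz = 0.3800·1.8 = 0.6840
ω₁ (FL) = (vx − vy − k·ωz)/r = -0.6840/0.075 = -9.1200
ω₂ (FR) = (vx + vy + k·ωz)/r = 1.5840/0.075 = 21.1200
ω₃ (RL) = (vx + vy − k·ωz)/r = 0.2160/0.075 = 2.8800
ω₄ (RR) = (vx − vy + k·ωz)/r = 0.6840/0.075 = 9.1200

(-9.1200, 21.1200, 2.8800, 9.1200)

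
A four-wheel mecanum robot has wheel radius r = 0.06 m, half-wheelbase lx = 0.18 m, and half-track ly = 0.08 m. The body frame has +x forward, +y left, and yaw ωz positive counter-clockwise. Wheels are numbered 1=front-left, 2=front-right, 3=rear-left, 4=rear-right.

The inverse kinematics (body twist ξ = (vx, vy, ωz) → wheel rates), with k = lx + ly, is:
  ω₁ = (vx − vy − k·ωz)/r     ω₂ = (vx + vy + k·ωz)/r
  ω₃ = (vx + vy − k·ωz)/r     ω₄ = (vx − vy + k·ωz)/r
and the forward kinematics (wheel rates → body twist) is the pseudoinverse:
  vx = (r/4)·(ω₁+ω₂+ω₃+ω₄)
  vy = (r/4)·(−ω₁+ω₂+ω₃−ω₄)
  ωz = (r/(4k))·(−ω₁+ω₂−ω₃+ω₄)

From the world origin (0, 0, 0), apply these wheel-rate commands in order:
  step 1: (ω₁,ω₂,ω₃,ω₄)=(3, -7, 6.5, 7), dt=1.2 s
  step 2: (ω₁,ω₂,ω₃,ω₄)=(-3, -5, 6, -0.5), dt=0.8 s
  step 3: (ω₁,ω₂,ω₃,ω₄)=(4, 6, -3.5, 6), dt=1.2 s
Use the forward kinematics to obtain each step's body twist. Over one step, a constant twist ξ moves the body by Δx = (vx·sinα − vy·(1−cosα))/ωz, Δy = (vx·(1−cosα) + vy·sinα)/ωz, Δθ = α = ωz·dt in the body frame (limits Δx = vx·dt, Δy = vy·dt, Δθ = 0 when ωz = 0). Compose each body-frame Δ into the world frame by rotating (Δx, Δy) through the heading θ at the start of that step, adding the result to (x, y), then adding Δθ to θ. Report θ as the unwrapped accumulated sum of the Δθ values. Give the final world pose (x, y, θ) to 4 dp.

(0.2143, -0.4096, -0.2538)

step 1: ξ=(vx,vy,ωz)=(0.1425, -0.1575, -0.5481), dt=1.2 → body Δ=(0.0990, -0.2299, -0.6577) → world pose (0.0990, -0.2299, -0.6577)
step 2: ξ=(vx,vy,ωz)=(-0.0375, 0.0675, -0.4904), dt=0.8 → body Δ=(-0.0188, 0.0584, -0.3923) → world pose (0.1199, -0.1722, -1.0500)
step 3: ξ=(vx,vy,ωz)=(0.1875, -0.1125, 0.6635), dt=1.2 → body Δ=(0.2529, -0.0362, 0.7962) → world pose (0.2143, -0.4096, -0.2538)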